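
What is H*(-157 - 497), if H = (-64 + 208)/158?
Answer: -47088/79 ≈ -596.05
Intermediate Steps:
H = 72/79 (H = 144*(1/158) = 72/79 ≈ 0.91139)
H*(-157 - 497) = 72*(-157 - 497)/79 = (72/79)*(-654) = -47088/79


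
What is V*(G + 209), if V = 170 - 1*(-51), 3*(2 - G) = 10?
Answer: 137683/3 ≈ 45894.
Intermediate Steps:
G = -4/3 (G = 2 - 1/3*10 = 2 - 10/3 = -4/3 ≈ -1.3333)
V = 221 (V = 170 + 51 = 221)
V*(G + 209) = 221*(-4/3 + 209) = 221*(623/3) = 137683/3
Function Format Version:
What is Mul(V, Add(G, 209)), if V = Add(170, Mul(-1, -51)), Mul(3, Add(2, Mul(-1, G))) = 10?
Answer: Rational(137683, 3) ≈ 45894.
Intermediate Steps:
G = Rational(-4, 3) (G = Add(2, Mul(Rational(-1, 3), 10)) = Add(2, Rational(-10, 3)) = Rational(-4, 3) ≈ -1.3333)
V = 221 (V = Add(170, 51) = 221)
Mul(V, Add(G, 209)) = Mul(221, Add(Rational(-4, 3), 209)) = Mul(221, Rational(623, 3)) = Rational(137683, 3)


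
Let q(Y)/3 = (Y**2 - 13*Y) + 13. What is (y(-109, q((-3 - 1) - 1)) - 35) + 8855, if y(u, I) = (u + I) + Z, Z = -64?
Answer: 8956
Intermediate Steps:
q(Y) = 39 - 39*Y + 3*Y**2 (q(Y) = 3*((Y**2 - 13*Y) + 13) = 3*(13 + Y**2 - 13*Y) = 39 - 39*Y + 3*Y**2)
y(u, I) = -64 + I + u (y(u, I) = (u + I) - 64 = (I + u) - 64 = -64 + I + u)
(y(-109, q((-3 - 1) - 1)) - 35) + 8855 = ((-64 + (39 - 39*((-3 - 1) - 1) + 3*((-3 - 1) - 1)**2) - 109) - 35) + 8855 = ((-64 + (39 - 39*(-4 - 1) + 3*(-4 - 1)**2) - 109) - 35) + 8855 = ((-64 + (39 - 39*(-5) + 3*(-5)**2) - 109) - 35) + 8855 = ((-64 + (39 + 195 + 3*25) - 109) - 35) + 8855 = ((-64 + (39 + 195 + 75) - 109) - 35) + 8855 = ((-64 + 309 - 109) - 35) + 8855 = (136 - 35) + 8855 = 101 + 8855 = 8956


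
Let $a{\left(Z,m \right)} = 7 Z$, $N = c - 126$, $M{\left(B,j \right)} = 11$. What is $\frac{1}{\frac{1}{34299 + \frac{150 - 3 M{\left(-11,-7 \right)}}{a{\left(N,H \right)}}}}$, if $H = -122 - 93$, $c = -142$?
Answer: $\frac{64344807}{1876} \approx 34299.0$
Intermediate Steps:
$H = -215$ ($H = -122 - 93 = -215$)
$N = -268$ ($N = -142 - 126 = -268$)
$\frac{1}{\frac{1}{34299 + \frac{150 - 3 M{\left(-11,-7 \right)}}{a{\left(N,H \right)}}}} = \frac{1}{\frac{1}{34299 + \frac{150 - 33}{7 \left(-268\right)}}} = \frac{1}{\frac{1}{34299 + \frac{150 - 33}{-1876}}} = \frac{1}{\frac{1}{34299 + 117 \left(- \frac{1}{1876}\right)}} = \frac{1}{\frac{1}{34299 - \frac{117}{1876}}} = \frac{1}{\frac{1}{\frac{64344807}{1876}}} = \frac{1}{\frac{1876}{64344807}} = \frac{64344807}{1876}$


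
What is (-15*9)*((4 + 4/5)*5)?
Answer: -3240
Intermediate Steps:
(-15*9)*((4 + 4/5)*5) = -135*(4 + 4*(⅕))*5 = -135*(4 + ⅘)*5 = -648*5 = -135*24 = -3240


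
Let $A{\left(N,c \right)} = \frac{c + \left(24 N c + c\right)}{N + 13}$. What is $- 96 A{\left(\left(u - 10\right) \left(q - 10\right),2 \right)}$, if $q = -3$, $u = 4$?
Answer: $- \frac{359808}{91} \approx -3953.9$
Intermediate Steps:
$A{\left(N,c \right)} = \frac{2 c + 24 N c}{13 + N}$ ($A{\left(N,c \right)} = \frac{c + \left(24 N c + c\right)}{13 + N} = \frac{c + \left(c + 24 N c\right)}{13 + N} = \frac{2 c + 24 N c}{13 + N}$)
$- 96 A{\left(\left(u - 10\right) \left(q - 10\right),2 \right)} = - 96 \cdot 2 \cdot 2 \frac{1}{13 + \left(4 - 10\right) \left(-3 - 10\right)} \left(1 + 12 \left(4 - 10\right) \left(-3 - 10\right)\right) = - 96 \cdot 2 \cdot 2 \frac{1}{13 - -78} \left(1 + 12 \left(\left(-6\right) \left(-13\right)\right)\right) = - 96 \cdot 2 \cdot 2 \frac{1}{13 + 78} \left(1 + 12 \cdot 78\right) = - 96 \cdot 2 \cdot 2 \cdot \frac{1}{91} \left(1 + 936\right) = - 96 \cdot 2 \cdot 2 \cdot \frac{1}{91} \cdot 937 = \left(-96\right) \frac{3748}{91} = - \frac{359808}{91}$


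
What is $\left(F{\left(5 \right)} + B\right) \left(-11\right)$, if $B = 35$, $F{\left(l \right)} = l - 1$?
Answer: $-429$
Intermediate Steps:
$F{\left(l \right)} = -1 + l$ ($F{\left(l \right)} = l - 1 = -1 + l$)
$\left(F{\left(5 \right)} + B\right) \left(-11\right) = \left(\left(-1 + 5\right) + 35\right) \left(-11\right) = \left(4 + 35\right) \left(-11\right) = 39 \left(-11\right) = -429$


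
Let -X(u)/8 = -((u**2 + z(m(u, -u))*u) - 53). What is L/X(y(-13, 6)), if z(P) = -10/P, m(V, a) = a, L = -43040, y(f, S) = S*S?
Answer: -5380/1253 ≈ -4.2937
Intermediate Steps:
y(f, S) = S**2
X(u) = -344 + 8*u**2 (X(u) = -(-8)*((u**2 + (-10*(-1/u))*u) - 53) = -(-8)*((u**2 + (-(-10)/u)*u) - 53) = -(-8)*((u**2 + (10/u)*u) - 53) = -(-8)*((u**2 + 10) - 53) = -(-8)*((10 + u**2) - 53) = -(-8)*(-43 + u**2) = -8*(43 - u**2) = -344 + 8*u**2)
L/X(y(-13, 6)) = -43040/(-344 + 8*(6**2)**2) = -43040/(-344 + 8*36**2) = -43040/(-344 + 8*1296) = -43040/(-344 + 10368) = -43040/10024 = -43040*1/10024 = -5380/1253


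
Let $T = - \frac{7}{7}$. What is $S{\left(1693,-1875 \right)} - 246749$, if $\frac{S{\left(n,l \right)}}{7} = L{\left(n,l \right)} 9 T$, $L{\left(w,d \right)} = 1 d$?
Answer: $-128624$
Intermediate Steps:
$L{\left(w,d \right)} = d$
$T = -1$ ($T = \left(-7\right) \frac{1}{7} = -1$)
$S{\left(n,l \right)} = - 63 l$ ($S{\left(n,l \right)} = 7 l 9 \left(-1\right) = 7 \cdot 9 l \left(-1\right) = 7 \left(- 9 l\right) = - 63 l$)
$S{\left(1693,-1875 \right)} - 246749 = \left(-63\right) \left(-1875\right) - 246749 = 118125 - 246749 = -128624$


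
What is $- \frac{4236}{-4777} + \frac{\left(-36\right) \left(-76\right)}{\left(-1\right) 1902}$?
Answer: $- \frac{835500}{1514309} \approx -0.55174$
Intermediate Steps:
$- \frac{4236}{-4777} + \frac{\left(-36\right) \left(-76\right)}{\left(-1\right) 1902} = \left(-4236\right) \left(- \frac{1}{4777}\right) + \frac{2736}{-1902} = \frac{4236}{4777} + 2736 \left(- \frac{1}{1902}\right) = \frac{4236}{4777} - \frac{456}{317} = - \frac{835500}{1514309}$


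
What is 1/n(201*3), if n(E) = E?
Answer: 1/603 ≈ 0.0016584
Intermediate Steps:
1/n(201*3) = 1/(201*3) = 1/603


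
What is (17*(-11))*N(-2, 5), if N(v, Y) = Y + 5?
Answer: -1870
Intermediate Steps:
N(v, Y) = 5 + Y
(17*(-11))*N(-2, 5) = (17*(-11))*(5 + 5) = -187*10 = -1870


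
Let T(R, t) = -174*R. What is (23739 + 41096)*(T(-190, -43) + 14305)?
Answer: 3070909775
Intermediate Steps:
(23739 + 41096)*(T(-190, -43) + 14305) = (23739 + 41096)*(-174*(-190) + 14305) = 64835*(33060 + 14305) = 64835*47365 = 3070909775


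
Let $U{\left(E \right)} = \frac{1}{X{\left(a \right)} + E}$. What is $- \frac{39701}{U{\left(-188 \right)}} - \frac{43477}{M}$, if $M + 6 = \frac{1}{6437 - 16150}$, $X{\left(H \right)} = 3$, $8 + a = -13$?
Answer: $\frac{428463189216}{58279} \approx 7.3519 \cdot 10^{6}$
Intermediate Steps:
$a = -21$ ($a = -8 - 13 = -21$)
$M = - \frac{58279}{9713}$ ($M = -6 + \frac{1}{6437 - 16150} = -6 + \frac{1}{-9713} = -6 - \frac{1}{9713} = - \frac{58279}{9713} \approx -6.0001$)
$U{\left(E \right)} = \frac{1}{3 + E}$
$- \frac{39701}{U{\left(-188 \right)}} - \frac{43477}{M} = - \frac{39701}{\frac{1}{3 - 188}} - \frac{43477}{- \frac{58279}{9713}} = - \frac{39701}{\frac{1}{-185}} - - \frac{422292101}{58279} = - \frac{39701}{- \frac{1}{185}} + \frac{422292101}{58279} = \left(-39701\right) \left(-185\right) + \frac{422292101}{58279} = 7344685 + \frac{422292101}{58279} = \frac{428463189216}{58279}$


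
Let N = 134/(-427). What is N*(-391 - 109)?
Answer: 67000/427 ≈ 156.91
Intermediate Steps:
N = -134/427 (N = 134*(-1/427) = -134/427 ≈ -0.31382)
N*(-391 - 109) = -134*(-391 - 109)/427 = -134/427*(-500) = 67000/427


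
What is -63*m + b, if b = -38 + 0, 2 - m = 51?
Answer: 3049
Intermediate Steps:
m = -49 (m = 2 - 1*51 = 2 - 51 = -49)
b = -38
-63*m + b = -63*(-49) - 38 = 3087 - 38 = 3049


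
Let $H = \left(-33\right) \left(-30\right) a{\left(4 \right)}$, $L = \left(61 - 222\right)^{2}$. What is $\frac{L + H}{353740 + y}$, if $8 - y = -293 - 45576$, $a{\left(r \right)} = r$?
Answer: $\frac{29881}{399617} \approx 0.074774$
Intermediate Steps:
$y = 45877$ ($y = 8 - \left(-293 - 45576\right) = 8 - -45869 = 8 + 45869 = 45877$)
$L = 25921$ ($L = \left(-161\right)^{2} = 25921$)
$H = 3960$ ($H = \left(-33\right) \left(-30\right) 4 = 990 \cdot 4 = 3960$)
$\frac{L + H}{353740 + y} = \frac{25921 + 3960}{353740 + 45877} = \frac{29881}{399617}$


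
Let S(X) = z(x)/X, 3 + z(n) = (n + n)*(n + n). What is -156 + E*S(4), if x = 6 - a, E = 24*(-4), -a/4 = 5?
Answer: -64980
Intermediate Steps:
a = -20 (a = -4*5 = -20)
E = -96
x = 26 (x = 6 - 1*(-20) = 6 + 20 = 26)
z(n) = -3 + 4*n² (z(n) = -3 + (n + n)*(n + n) = -3 + (2*n)*(2*n) = -3 + 4*n²)
S(X) = 2701/X (S(X) = (-3 + 4*26²)/X = (-3 + 4*676)/X = (-3 + 2704)/X = 2701/X)
-156 + E*S(4) = -156 - 259296/4 = -156 - 96*2701/4 = -156 - 64824 = -64980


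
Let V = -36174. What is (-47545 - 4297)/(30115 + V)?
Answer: 51842/6059 ≈ 8.5562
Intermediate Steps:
(-47545 - 4297)/(30115 + V) = (-47545 - 4297)/(30115 - 36174) = -51842/(-6059) = -51842*(-1/6059) = 51842/6059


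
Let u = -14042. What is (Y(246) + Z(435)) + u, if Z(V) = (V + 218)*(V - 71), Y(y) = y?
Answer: 223896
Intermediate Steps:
Z(V) = (-71 + V)*(218 + V) (Z(V) = (218 + V)*(-71 + V) = (-71 + V)*(218 + V))
(Y(246) + Z(435)) + u = (246 + (-15478 + 435**2 + 147*435)) - 14042 = (246 + (-15478 + 189225 + 63945)) - 14042 = (246 + 237692) - 14042 = 237938 - 14042 = 223896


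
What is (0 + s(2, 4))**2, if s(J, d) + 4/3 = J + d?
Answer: 196/9 ≈ 21.778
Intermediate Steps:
s(J, d) = -4/3 + J + d (s(J, d) = -4/3 + (J + d) = -4/3 + J + d)
(0 + s(2, 4))**2 = (0 + (-4/3 + 2 + 4))**2 = (0 + 14/3)**2 = (14/3)**2 = 196/9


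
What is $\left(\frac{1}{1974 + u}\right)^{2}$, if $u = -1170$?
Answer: $\frac{1}{646416} \approx 1.547 \cdot 10^{-6}$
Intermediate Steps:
$\left(\frac{1}{1974 + u}\right)^{2} = \left(\frac{1}{1974 - 1170}\right)^{2} = \left(\frac{1}{804}\right)^{2} = \frac{1}{646416}$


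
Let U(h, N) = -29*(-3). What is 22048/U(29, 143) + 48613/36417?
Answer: 89683483/352031 ≈ 254.76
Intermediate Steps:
U(h, N) = 87
22048/U(29, 143) + 48613/36417 = 22048/87 + 48613/36417 = 89683483/352031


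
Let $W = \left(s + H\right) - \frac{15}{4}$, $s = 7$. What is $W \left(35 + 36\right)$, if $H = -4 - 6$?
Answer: $- \frac{1917}{4} \approx -479.25$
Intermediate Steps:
$H = -10$ ($H = -4 - 6 = -10$)
$W = - \frac{27}{4}$ ($W = \left(7 - 10\right) - \frac{15}{4} = -3 - \frac{15}{4} = - \frac{27}{4} \approx -6.75$)
$W \left(35 + 36\right) = - \frac{27 \left(35 + 36\right)}{4} = \left(- \frac{27}{4}\right) 71 = - \frac{1917}{4}$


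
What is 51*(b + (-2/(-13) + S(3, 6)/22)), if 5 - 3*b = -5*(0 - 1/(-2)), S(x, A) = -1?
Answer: 19023/143 ≈ 133.03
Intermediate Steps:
b = 5/2 (b = 5/3 - (-5)*(0 - 1/(-2))/3 = 5/3 - (-5)*(0 - 1*(-1/2))/3 = 5/3 - (-5)*(0 + 1/2)/3 = 5/3 - (-5)/(3*2) = 5/3 - 1/3*(-5/2) = 5/3 + 5/6 = 5/2 ≈ 2.5000)
51*(b + (-2/(-13) + S(3, 6)/22)) = 51*(5/2 + (-2/(-13) - 1/22)) = 51*(5/2 + (-2*(-1/13) - 1*1/22)) = 51*(5/2 + (2/13 - 1/22)) = 51*(5/2 + 31/286) = 51*(373/143) = 19023/143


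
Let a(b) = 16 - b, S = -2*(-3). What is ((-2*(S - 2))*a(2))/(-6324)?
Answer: 28/1581 ≈ 0.017710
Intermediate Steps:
S = 6
((-2*(S - 2))*a(2))/(-6324) = ((-2*(6 - 2))*(16 - 1*2))/(-6324) = ((-2*4)*(16 - 2))*(-1/6324) = -8*14*(-1/6324) = -112*(-1/6324) = 28/1581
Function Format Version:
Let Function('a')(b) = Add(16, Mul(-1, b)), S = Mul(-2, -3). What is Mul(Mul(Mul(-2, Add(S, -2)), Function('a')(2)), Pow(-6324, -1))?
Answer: Rational(28, 1581) ≈ 0.017710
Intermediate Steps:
S = 6
Mul(Mul(Mul(-2, Add(S, -2)), Function('a')(2)), Pow(-6324, -1)) = Mul(Mul(Mul(-2, Add(6, -2)), Add(16, Mul(-1, 2))), Pow(-6324, -1)) = Mul(Mul(Mul(-2, 4), Add(16, -2)), Rational(-1, 6324)) = Mul(Mul(-8, 14), Rational(-1, 6324)) = Mul(-112, Rational(-1, 6324)) = Rational(28, 1581)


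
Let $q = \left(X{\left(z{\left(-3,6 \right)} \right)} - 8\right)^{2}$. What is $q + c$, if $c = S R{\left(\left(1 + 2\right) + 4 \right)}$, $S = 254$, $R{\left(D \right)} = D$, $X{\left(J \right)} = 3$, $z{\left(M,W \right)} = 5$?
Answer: $1803$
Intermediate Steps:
$q = 25$ ($q = \left(3 - 8\right)^{2} = \left(-5\right)^{2} = 25$)
$c = 1778$ ($c = 254 \left(\left(1 + 2\right) + 4\right) = 254 \left(3 + 4\right) = 254 \cdot 7 = 1778$)
$q + c = 25 + 1778 = 1803$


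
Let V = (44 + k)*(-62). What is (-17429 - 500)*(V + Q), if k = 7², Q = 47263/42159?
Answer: 4357491609299/42159 ≈ 1.0336e+8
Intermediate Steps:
Q = 47263/42159 (Q = 47263*(1/42159) = 47263/42159 ≈ 1.1211)
k = 49
V = -5766 (V = (44 + 49)*(-62) = 93*(-62) = -5766)
(-17429 - 500)*(V + Q) = (-17429 - 500)*(-5766 + 47263/42159) = -17929*(-243041531/42159) = 4357491609299/42159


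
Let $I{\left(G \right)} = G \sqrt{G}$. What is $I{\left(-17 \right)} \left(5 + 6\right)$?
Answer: $- 187 i \sqrt{17} \approx - 771.02 i$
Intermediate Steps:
$I{\left(G \right)} = G^{\frac{3}{2}}$
$I{\left(-17 \right)} \left(5 + 6\right) = \left(-17\right)^{\frac{3}{2}} \left(5 + 6\right) = - 17 i \sqrt{17} \cdot 11 = - 187 i \sqrt{17}$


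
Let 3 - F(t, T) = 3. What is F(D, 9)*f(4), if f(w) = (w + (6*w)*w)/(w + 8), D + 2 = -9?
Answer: 0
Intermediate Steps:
D = -11 (D = -2 - 9 = -11)
F(t, T) = 0 (F(t, T) = 3 - 1*3 = 3 - 3 = 0)
f(w) = (w + 6*w²)/(8 + w)
F(D, 9)*f(4) = 0*(4*(1 + 6*4)/(8 + 4)) = 0*(4*(1 + 24)/12) = 0*(4*(1/12)*25) = 0*(25/3) = 0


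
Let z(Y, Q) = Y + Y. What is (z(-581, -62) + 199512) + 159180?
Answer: 357530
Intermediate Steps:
z(Y, Q) = 2*Y
(z(-581, -62) + 199512) + 159180 = (2*(-581) + 199512) + 159180 = (-1162 + 199512) + 159180 = 198350 + 159180 = 357530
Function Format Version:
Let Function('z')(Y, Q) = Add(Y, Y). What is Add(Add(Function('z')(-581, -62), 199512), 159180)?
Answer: 357530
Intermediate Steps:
Function('z')(Y, Q) = Mul(2, Y)
Add(Add(Function('z')(-581, -62), 199512), 159180) = Add(Add(Mul(2, -581), 199512), 159180) = Add(Add(-1162, 199512), 159180) = Add(198350, 159180) = 357530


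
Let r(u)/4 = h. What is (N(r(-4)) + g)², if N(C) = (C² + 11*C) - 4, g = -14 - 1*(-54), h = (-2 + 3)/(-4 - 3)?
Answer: 2166784/2401 ≈ 902.45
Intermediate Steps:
h = -⅐ (h = 1/(-7) = 1*(-⅐) = -⅐ ≈ -0.14286)
r(u) = -4/7 (r(u) = 4*(-⅐) = -4/7)
g = 40 (g = -14 + 54 = 40)
N(C) = -4 + C² + 11*C
(N(r(-4)) + g)² = ((-4 + (-4/7)² + 11*(-4/7)) + 40)² = ((-4 + 16/49 - 44/7) + 40)² = (-488/49 + 40)² = (1472/49)² = 2166784/2401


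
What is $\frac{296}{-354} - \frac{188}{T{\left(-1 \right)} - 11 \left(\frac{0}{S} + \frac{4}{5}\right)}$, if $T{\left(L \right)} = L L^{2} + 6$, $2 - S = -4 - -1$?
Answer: $\frac{163568}{3363} \approx 48.638$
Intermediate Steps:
$S = 5$ ($S = 2 - \left(-4 - -1\right) = 2 - \left(-4 + 1\right) = 2 - -3 = 2 + 3 = 5$)
$T{\left(L \right)} = 6 + L^{3}$ ($T{\left(L \right)} = L^{3} + 6 = 6 + L^{3}$)
$\frac{296}{-354} - \frac{188}{T{\left(-1 \right)} - 11 \left(\frac{0}{S} + \frac{4}{5}\right)} = \frac{296}{-354} - \frac{188}{\left(6 + \left(-1\right)^{3}\right) - 11 \left(\frac{0}{5} + \frac{4}{5}\right)} = 296 \left(- \frac{1}{354}\right) - \frac{188}{\left(6 - 1\right) - 11 \left(0 \cdot \frac{1}{5} + 4 \cdot \frac{1}{5}\right)} = - \frac{148}{177} - \frac{188}{5 - 11 \left(0 + \frac{4}{5}\right)} = - \frac{148}{177} - \frac{188}{5 - \frac{44}{5}} = - \frac{148}{177} - \frac{188}{- \frac{19}{5}} = - \frac{148}{177} - - \frac{940}{19} = - \frac{148}{177} + \frac{940}{19} = \frac{163568}{3363}$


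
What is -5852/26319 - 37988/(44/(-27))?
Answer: 6748627289/289509 ≈ 23311.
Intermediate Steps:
-5852/26319 - 37988/(44/(-27)) = -5852*1/26319 - 37988/((-1/27*44)) = -5852/26319 - 37988/(-44/27) = -5852/26319 - 37988*(-27/44) = -5852/26319 + 256419/11 = 6748627289/289509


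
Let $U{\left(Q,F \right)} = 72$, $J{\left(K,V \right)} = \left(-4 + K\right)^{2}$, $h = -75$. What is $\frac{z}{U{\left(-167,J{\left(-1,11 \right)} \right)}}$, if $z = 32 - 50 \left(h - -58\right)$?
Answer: $\frac{49}{4} \approx 12.25$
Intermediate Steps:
$z = 882$ ($z = 32 - 50 \left(-75 - -58\right) = 32 - 50 \left(-75 + 58\right) = 32 - -850 = 32 + 850 = 882$)
$\frac{z}{U{\left(-167,J{\left(-1,11 \right)} \right)}} = \frac{882}{72} = 882 \cdot \frac{1}{72} = \frac{49}{4}$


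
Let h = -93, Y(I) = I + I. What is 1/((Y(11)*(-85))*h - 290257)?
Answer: -1/116347 ≈ -8.5950e-6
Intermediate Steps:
Y(I) = 2*I
1/((Y(11)*(-85))*h - 290257) = 1/(((2*11)*(-85))*(-93) - 290257) = 1/((22*(-85))*(-93) - 290257) = 1/(-1870*(-93) - 290257) = 1/(173910 - 290257) = 1/(-116347) = -1/116347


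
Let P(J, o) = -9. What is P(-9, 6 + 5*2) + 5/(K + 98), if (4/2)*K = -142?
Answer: -238/27 ≈ -8.8148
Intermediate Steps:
K = -71 (K = (½)*(-142) = -71)
P(-9, 6 + 5*2) + 5/(K + 98) = -9 + 5/(-71 + 98) = -9 + 5/27 = -238/27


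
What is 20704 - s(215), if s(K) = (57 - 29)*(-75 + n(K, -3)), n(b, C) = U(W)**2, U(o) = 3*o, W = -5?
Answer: 16504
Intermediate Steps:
n(b, C) = 225 (n(b, C) = (3*(-5))**2 = (-15)**2 = 225)
s(K) = 4200 (s(K) = (57 - 29)*(-75 + 225) = 28*150 = 4200)
20704 - s(215) = 20704 - 1*4200 = 20704 - 4200 = 16504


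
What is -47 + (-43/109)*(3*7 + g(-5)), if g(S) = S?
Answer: -5811/109 ≈ -53.312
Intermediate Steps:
-47 + (-43/109)*(3*7 + g(-5)) = -47 + (-43/109)*(3*7 - 5) = -47 + (-43*1/109)*(21 - 5) = -47 - 43/109*16 = -47 - 688/109 = -5811/109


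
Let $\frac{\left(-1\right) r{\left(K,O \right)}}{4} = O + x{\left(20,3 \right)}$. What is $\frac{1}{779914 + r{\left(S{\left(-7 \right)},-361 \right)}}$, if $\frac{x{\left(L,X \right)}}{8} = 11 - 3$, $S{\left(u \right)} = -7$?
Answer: $\frac{1}{781102} \approx 1.2802 \cdot 10^{-6}$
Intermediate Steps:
$x{\left(L,X \right)} = 64$ ($x{\left(L,X \right)} = 8 \left(11 - 3\right) = 8 \cdot 8 = 64$)
$r{\left(K,O \right)} = -256 - 4 O$ ($r{\left(K,O \right)} = - 4 \left(O + 64\right) = - 4 \left(64 + O\right) = -256 - 4 O$)
$\frac{1}{779914 + r{\left(S{\left(-7 \right)},-361 \right)}} = \frac{1}{779914 - -1188} = \frac{1}{779914 + \left(-256 + 1444\right)} = \frac{1}{779914 + 1188} = \frac{1}{781102}$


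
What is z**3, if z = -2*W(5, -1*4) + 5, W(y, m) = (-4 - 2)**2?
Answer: -300763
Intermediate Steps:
W(y, m) = 36 (W(y, m) = (-6)**2 = 36)
z = -67 (z = -2*36 + 5 = -72 + 5 = -67)
z**3 = (-67)**3 = -300763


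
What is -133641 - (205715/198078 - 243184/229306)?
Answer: -3035018275238413/22710236934 ≈ -1.3364e+5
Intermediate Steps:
-133641 - (205715/198078 - 243184/229306) = -133641 - (205715*(1/198078) - 243184*1/229306) = -133641 - (205715/198078 - 121592/114653) = -133641 - 1*(-498858281/22710236934) = -133641 + 498858281/22710236934 = -3035018275238413/22710236934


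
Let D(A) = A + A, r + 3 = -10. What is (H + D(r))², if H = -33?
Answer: 3481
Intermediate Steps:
r = -13 (r = -3 - 10 = -13)
D(A) = 2*A
(H + D(r))² = (-33 + 2*(-13))² = (-33 - 26)² = (-59)² = 3481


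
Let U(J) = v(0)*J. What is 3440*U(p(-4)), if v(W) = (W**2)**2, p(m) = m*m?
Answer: 0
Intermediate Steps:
p(m) = m**2
v(W) = W**4
U(J) = 0 (U(J) = 0**4*J = 0*J = 0)
3440*U(p(-4)) = 3440*0 = 0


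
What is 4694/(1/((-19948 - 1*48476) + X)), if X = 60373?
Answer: -37791394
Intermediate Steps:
4694/(1/((-19948 - 1*48476) + X)) = 4694/(1/((-19948 - 1*48476) + 60373)) = 4694/(1/((-19948 - 48476) + 60373)) = 4694/(1/(-68424 + 60373)) = 4694/(1/(-8051)) = 4694/(-1/8051) = 4694*(-8051) = -37791394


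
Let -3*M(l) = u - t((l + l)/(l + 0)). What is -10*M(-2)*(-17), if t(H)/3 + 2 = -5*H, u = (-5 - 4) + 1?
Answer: -4760/3 ≈ -1586.7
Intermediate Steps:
u = -8 (u = -9 + 1 = -8)
t(H) = -6 - 15*H (t(H) = -6 + 3*(-5*H) = -6 - 15*H)
M(l) = -28/3 (M(l) = -(-8 - (-6 - 15*(l + l)/(l + 0)))/3 = -(-8 - (-6 - 15*2*l/l))/3 = -(-8 - (-6 - 15*2))/3 = -(-8 - (-6 - 30))/3 = -(-8 - 1*(-36))/3 = -(-8 + 36)/3 = -1/3*28 = -28/3)
-10*M(-2)*(-17) = -10*(-28/3)*(-17) = (280/3)*(-17) = -4760/3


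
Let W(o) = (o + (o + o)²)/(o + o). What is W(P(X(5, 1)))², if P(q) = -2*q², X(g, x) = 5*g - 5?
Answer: 10233601/4 ≈ 2.5584e+6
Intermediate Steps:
X(g, x) = -5 + 5*g
W(o) = (o + 4*o²)/(2*o) (W(o) = (o + (2*o)²)/((2*o)) = (o + 4*o²)*(1/(2*o)) = (o + 4*o²)/(2*o))
W(P(X(5, 1)))² = (½ + 2*(-2*(-5 + 5*5)²))² = (½ + 2*(-2*(-5 + 25)²))² = (½ + 2*(-2*20²))² = (½ + 2*(-2*400))² = (½ + 2*(-800))² = (½ - 1600)² = (-3199/2)² = 10233601/4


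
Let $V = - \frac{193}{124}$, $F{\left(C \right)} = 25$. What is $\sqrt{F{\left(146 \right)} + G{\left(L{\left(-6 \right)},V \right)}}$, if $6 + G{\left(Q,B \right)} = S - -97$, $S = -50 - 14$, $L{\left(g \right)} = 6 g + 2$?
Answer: $2 \sqrt{13} \approx 7.2111$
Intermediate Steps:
$L{\left(g \right)} = 2 + 6 g$
$S = -64$
$V = - \frac{193}{124}$ ($V = \left(-193\right) \frac{1}{124} = - \frac{193}{124} \approx -1.5565$)
$G{\left(Q,B \right)} = 27$ ($G{\left(Q,B \right)} = -6 - -33 = -6 + \left(-64 + 97\right) = -6 + 33 = 27$)
$\sqrt{F{\left(146 \right)} + G{\left(L{\left(-6 \right)},V \right)}} = \sqrt{25 + 27} = \sqrt{52} = 2 \sqrt{13}$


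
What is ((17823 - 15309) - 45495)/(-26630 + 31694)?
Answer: -14327/1688 ≈ -8.4876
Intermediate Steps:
((17823 - 15309) - 45495)/(-26630 + 31694) = (2514 - 45495)/5064 = -42981*1/5064 = -14327/1688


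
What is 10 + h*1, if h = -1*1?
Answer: 9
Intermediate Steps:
h = -1
10 + h*1 = 10 - 1*1 = 10 - 1 = 9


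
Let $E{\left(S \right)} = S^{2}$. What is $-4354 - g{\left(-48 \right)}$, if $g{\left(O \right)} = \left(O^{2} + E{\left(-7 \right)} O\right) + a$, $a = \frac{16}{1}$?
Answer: $-4322$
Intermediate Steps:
$a = 16$ ($a = 16 \cdot 1 = 16$)
$g{\left(O \right)} = 16 + O^{2} + 49 O$ ($g{\left(O \right)} = \left(O^{2} + \left(-7\right)^{2} O\right) + 16 = \left(O^{2} + 49 O\right) + 16 = 16 + O^{2} + 49 O$)
$-4354 - g{\left(-48 \right)} = -4354 - \left(16 + \left(-48\right)^{2} + 49 \left(-48\right)\right) = -4354 - \left(16 + 2304 - 2352\right) = -4354 - -32 = -4354 + 32 = -4322$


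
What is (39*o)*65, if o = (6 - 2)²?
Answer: 40560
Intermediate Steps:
o = 16 (o = 4² = 16)
(39*o)*65 = (39*16)*65 = 624*65 = 40560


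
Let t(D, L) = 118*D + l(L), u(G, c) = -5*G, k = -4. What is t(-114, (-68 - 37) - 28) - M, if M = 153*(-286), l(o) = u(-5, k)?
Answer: 30331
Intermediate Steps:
l(o) = 25 (l(o) = -5*(-5) = 25)
M = -43758
t(D, L) = 25 + 118*D (t(D, L) = 118*D + 25 = 25 + 118*D)
t(-114, (-68 - 37) - 28) - M = (25 + 118*(-114)) - 1*(-43758) = (25 - 13452) + 43758 = -13427 + 43758 = 30331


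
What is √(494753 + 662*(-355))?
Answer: √259743 ≈ 509.65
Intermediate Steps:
√(494753 + 662*(-355)) = √(494753 - 235010) = √259743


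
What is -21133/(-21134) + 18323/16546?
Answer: 184226225/87420791 ≈ 2.1073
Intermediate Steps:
-21133/(-21134) + 18323/16546 = -21133*(-1/21134) + 18323*(1/16546) = 21133/21134 + 18323/16546 = 184226225/87420791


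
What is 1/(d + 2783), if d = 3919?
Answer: 1/6702 ≈ 0.00014921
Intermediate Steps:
1/(d + 2783) = 1/(3919 + 2783) = 1/6702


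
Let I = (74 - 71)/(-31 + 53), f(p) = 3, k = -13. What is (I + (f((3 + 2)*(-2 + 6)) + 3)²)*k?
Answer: -10335/22 ≈ -469.77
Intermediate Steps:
I = 3/22 ≈ 0.13636
(I + (f((3 + 2)*(-2 + 6)) + 3)²)*k = (3/22 + (3 + 3)²)*(-13) = (3/22 + 6²)*(-13) = (3/22 + 36)*(-13) = (795/22)*(-13) = -10335/22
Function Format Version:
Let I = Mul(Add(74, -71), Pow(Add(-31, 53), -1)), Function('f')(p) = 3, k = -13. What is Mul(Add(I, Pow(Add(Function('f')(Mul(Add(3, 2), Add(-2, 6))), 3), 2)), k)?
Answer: Rational(-10335, 22) ≈ -469.77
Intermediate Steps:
I = Rational(3, 22) (I = Mul(3, Pow(22, -1)) = Mul(3, Rational(1, 22)) = Rational(3, 22) ≈ 0.13636)
Mul(Add(I, Pow(Add(Function('f')(Mul(Add(3, 2), Add(-2, 6))), 3), 2)), k) = Mul(Add(Rational(3, 22), Pow(Add(3, 3), 2)), -13) = Mul(Add(Rational(3, 22), Pow(6, 2)), -13) = Mul(Add(Rational(3, 22), 36), -13) = Mul(Rational(795, 22), -13) = Rational(-10335, 22)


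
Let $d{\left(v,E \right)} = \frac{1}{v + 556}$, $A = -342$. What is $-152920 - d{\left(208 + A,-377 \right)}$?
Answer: $- \frac{64532241}{422} \approx -1.5292 \cdot 10^{5}$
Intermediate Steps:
$d{\left(v,E \right)} = \frac{1}{556 + v}$
$-152920 - d{\left(208 + A,-377 \right)} = -152920 - \frac{1}{556 + \left(208 - 342\right)} = -152920 - \frac{1}{556 - 134} = -152920 - \frac{1}{422} = - \frac{64532241}{422}$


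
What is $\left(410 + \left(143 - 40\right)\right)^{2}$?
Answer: $263169$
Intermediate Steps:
$\left(410 + \left(143 - 40\right)\right)^{2} = \left(410 + 103\right)^{2} = 513^{2} = 263169$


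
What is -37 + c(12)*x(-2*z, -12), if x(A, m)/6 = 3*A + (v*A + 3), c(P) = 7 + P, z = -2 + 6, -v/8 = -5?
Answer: -38911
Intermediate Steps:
v = 40 (v = -8*(-5) = 40)
z = 4
x(A, m) = 18 + 258*A (x(A, m) = 6*(3*A + (40*A + 3)) = 6*(3*A + (3 + 40*A)) = 6*(3 + 43*A) = 18 + 258*A)
-37 + c(12)*x(-2*z, -12) = -37 + (7 + 12)*(18 + 258*(-2*4)) = -37 + 19*(18 + 258*(-8)) = -37 + 19*(18 - 2064) = -37 + 19*(-2046) = -37 - 38874 = -38911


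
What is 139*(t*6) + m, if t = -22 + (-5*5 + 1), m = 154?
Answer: -38210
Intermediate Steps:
t = -46 (t = -22 + (-25 + 1) = -22 - 24 = -46)
139*(t*6) + m = 139*(-46*6) + 154 = 139*(-276) + 154 = -38364 + 154 = -38210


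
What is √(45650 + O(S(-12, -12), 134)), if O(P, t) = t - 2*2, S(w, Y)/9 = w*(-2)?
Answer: 2*√11445 ≈ 213.96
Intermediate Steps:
S(w, Y) = -18*w (S(w, Y) = 9*(w*(-2)) = 9*(-2*w) = -18*w)
O(P, t) = -4 + t (O(P, t) = t - 4 = -4 + t)
√(45650 + O(S(-12, -12), 134)) = √(45650 + (-4 + 134)) = √(45650 + 130) = √45780 = 2*√11445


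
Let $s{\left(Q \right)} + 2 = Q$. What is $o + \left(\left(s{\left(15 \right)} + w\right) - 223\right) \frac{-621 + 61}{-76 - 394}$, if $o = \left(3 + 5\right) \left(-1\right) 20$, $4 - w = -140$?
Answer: $- \frac{11216}{47} \approx -238.64$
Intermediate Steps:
$w = 144$ ($w = 4 - -140 = 4 + 140 = 144$)
$o = -160$ ($o = 8 \left(-1\right) 20 = \left(-8\right) 20 = -160$)
$s{\left(Q \right)} = -2 + Q$
$o + \left(\left(s{\left(15 \right)} + w\right) - 223\right) \frac{-621 + 61}{-76 - 394} = -160 + \left(\left(\left(-2 + 15\right) + 144\right) - 223\right) \frac{-621 + 61}{-76 - 394} = -160 + \left(\left(13 + 144\right) - 223\right) \left(- \frac{560}{-470}\right) = -160 + \left(157 - 223\right) \left(\left(-560\right) \left(- \frac{1}{470}\right)\right) = -160 - \frac{3696}{47} = - \frac{11216}{47}$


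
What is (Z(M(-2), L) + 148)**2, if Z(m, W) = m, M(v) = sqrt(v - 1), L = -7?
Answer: (148 + I*sqrt(3))**2 ≈ 21901.0 + 512.69*I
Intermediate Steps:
M(v) = sqrt(-1 + v)
(Z(M(-2), L) + 148)**2 = (sqrt(-1 - 2) + 148)**2 = (sqrt(-3) + 148)**2 = (I*sqrt(3) + 148)**2 = (148 + I*sqrt(3))**2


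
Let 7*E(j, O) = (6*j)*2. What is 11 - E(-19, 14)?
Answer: 305/7 ≈ 43.571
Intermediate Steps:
E(j, O) = 12*j/7 (E(j, O) = ((6*j)*2)/7 = (12*j)/7 = 12*j/7)
11 - E(-19, 14) = 11 - 12*(-19)/7 = 11 - 1*(-228/7) = 11 + 228/7 = 305/7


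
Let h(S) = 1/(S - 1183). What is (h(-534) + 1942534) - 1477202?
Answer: 798975043/1717 ≈ 4.6533e+5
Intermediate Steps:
h(S) = 1/(-1183 + S)
(h(-534) + 1942534) - 1477202 = (1/(-1183 - 534) + 1942534) - 1477202 = (1/(-1717) + 1942534) - 1477202 = (-1/1717 + 1942534) - 1477202 = 3335330877/1717 - 1477202 = 798975043/1717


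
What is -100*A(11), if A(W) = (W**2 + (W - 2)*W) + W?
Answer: -23100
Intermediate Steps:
A(W) = W + W**2 + W*(-2 + W) (A(W) = (W**2 + (-2 + W)*W) + W = (W**2 + W*(-2 + W)) + W = W + W**2 + W*(-2 + W))
-100*A(11) = -1100*(-1 + 2*11) = -1100*(-1 + 22) = -1100*21 = -100*231 = -23100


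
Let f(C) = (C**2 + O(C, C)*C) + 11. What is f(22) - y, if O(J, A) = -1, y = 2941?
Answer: -2468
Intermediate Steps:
f(C) = 11 + C**2 - C (f(C) = (C**2 - C) + 11 = 11 + C**2 - C)
f(22) - y = (11 + 22**2 - 1*22) - 1*2941 = (11 + 484 - 22) - 2941 = 473 - 2941 = -2468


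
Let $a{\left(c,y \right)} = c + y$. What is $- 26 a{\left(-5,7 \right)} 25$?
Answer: $-1300$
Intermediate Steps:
$- 26 a{\left(-5,7 \right)} 25 = - 26 \left(-5 + 7\right) 25 = \left(-26\right) 2 \cdot 25 = \left(-52\right) 25 = -1300$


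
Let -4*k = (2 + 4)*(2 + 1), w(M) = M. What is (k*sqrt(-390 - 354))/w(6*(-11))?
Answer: 3*I*sqrt(186)/22 ≈ 1.8598*I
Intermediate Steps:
k = -9/2 (k = -(2 + 4)*(2 + 1)/4 = -3*3/2 = -1/4*18 = -9/2 ≈ -4.5000)
(k*sqrt(-390 - 354))/w(6*(-11)) = (-9*sqrt(-390 - 354)/2)/((6*(-11))) = -9*I*sqrt(186)/(-66) = -9*I*sqrt(186)*(-1/66) = 3*I*sqrt(186)/22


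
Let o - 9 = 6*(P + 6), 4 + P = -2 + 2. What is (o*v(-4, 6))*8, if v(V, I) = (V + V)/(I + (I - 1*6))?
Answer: -224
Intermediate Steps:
P = -4 (P = -4 + (-2 + 2) = -4 + 0 = -4)
v(V, I) = 2*V/(-6 + 2*I) (v(V, I) = (2*V)/(I + (I - 6)) = (2*V)/(I + (-6 + I)) = (2*V)/(-6 + 2*I) = 2*V/(-6 + 2*I))
o = 21 (o = 9 + 6*(-4 + 6) = 9 + 6*2 = 9 + 12 = 21)
(o*v(-4, 6))*8 = (21*(-4/(-3 + 6)))*8 = (21*(-4/3))*8 = -28*8 = -224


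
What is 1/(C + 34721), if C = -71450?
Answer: -1/36729 ≈ -2.7226e-5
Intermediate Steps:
1/(C + 34721) = 1/(-71450 + 34721) = 1/(-36729) = -1/36729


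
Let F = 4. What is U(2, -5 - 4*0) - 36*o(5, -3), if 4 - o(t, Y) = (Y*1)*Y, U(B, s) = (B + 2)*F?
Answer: 196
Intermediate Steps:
U(B, s) = 8 + 4*B (U(B, s) = (B + 2)*4 = (2 + B)*4 = 8 + 4*B)
o(t, Y) = 4 - Y² (o(t, Y) = 4 - Y*1*Y = 4 - Y*Y = 4 - Y²)
U(2, -5 - 4*0) - 36*o(5, -3) = (8 + 4*2) - 36*(4 - 1*(-3)²) = (8 + 8) - 36*(4 - 1*9) = 16 - 36*(4 - 9) = 16 - 36*(-5) = 16 + 180 = 196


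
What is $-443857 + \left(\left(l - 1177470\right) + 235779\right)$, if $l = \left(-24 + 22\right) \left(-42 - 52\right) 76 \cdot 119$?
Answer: $314724$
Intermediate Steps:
$l = 1700272$ ($l = \left(-2\right) \left(-94\right) 76 \cdot 119 = 188 \cdot 76 \cdot 119 = 14288 \cdot 119 = 1700272$)
$-443857 + \left(\left(l - 1177470\right) + 235779\right) = -443857 + \left(\left(1700272 - 1177470\right) + 235779\right) = -443857 + \left(522802 + 235779\right) = -443857 + 758581 = 314724$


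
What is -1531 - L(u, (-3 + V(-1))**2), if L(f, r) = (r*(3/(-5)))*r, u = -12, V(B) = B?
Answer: -6887/5 ≈ -1377.4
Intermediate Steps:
L(f, r) = -3*r**2/5 (L(f, r) = (r*(3*(-1/5)))*r = (r*(-3/5))*r = (-3*r/5)*r = -3*r**2/5)
-1531 - L(u, (-3 + V(-1))**2) = -1531 - (-3)*((-3 - 1)**2)**2/5 = -1531 - (-3)*((-4)**2)**2/5 = -1531 - (-3)*16**2/5 = -1531 - (-3)*256/5 = -1531 - 1*(-768/5) = -1531 + 768/5 = -6887/5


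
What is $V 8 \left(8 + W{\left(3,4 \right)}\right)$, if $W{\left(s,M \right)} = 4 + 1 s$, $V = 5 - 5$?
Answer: $0$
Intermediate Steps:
$V = 0$ ($V = 5 - 5 = 0$)
$W{\left(s,M \right)} = 4 + s$
$V 8 \left(8 + W{\left(3,4 \right)}\right) = 0 \cdot 8 \left(8 + \left(4 + 3\right)\right) = 0 \cdot 8 \left(8 + 7\right) = 0 \cdot 8 \cdot 15 = 0 \cdot 120 = 0$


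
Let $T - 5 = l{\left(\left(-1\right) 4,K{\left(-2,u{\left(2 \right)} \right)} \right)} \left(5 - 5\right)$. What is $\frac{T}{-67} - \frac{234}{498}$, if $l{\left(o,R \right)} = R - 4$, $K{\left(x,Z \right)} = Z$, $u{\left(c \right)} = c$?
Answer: $- \frac{3028}{5561} \approx -0.54451$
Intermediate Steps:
$l{\left(o,R \right)} = -4 + R$ ($l{\left(o,R \right)} = R - 4 = -4 + R$)
$T = 5$ ($T = 5 + \left(-4 + 2\right) \left(5 - 5\right) = 5 - 0 = 5 + 0 = 5$)
$\frac{T}{-67} - \frac{234}{498} = \frac{5}{-67} - \frac{234}{498} = 5 \left(- \frac{1}{67}\right) - \frac{39}{83} = - \frac{5}{67} - \frac{39}{83} = - \frac{3028}{5561}$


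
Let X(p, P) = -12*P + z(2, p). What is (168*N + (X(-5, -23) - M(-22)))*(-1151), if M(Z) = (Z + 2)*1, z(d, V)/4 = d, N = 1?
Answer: -543272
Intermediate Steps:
z(d, V) = 4*d
X(p, P) = 8 - 12*P (X(p, P) = -12*P + 4*2 = -12*P + 8 = 8 - 12*P)
M(Z) = 2 + Z (M(Z) = (2 + Z)*1 = 2 + Z)
(168*N + (X(-5, -23) - M(-22)))*(-1151) = (168*1 + ((8 - 12*(-23)) - (2 - 22)))*(-1151) = (168 + ((8 + 276) - 1*(-20)))*(-1151) = (168 + (284 + 20))*(-1151) = (168 + 304)*(-1151) = 472*(-1151) = -543272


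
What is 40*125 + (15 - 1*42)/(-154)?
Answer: 770027/154 ≈ 5000.2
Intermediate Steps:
40*125 + (15 - 1*42)/(-154) = 5000 + (15 - 42)*(-1/154) = 5000 - 27*(-1/154) = 5000 + 27/154 = 770027/154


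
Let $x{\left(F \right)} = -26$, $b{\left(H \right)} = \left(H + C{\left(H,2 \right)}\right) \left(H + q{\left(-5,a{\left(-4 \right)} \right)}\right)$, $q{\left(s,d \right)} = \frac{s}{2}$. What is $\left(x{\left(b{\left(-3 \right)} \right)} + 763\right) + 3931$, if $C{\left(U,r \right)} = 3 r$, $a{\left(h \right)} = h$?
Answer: $4668$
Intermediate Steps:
$q{\left(s,d \right)} = \frac{s}{2}$ ($q{\left(s,d \right)} = s \frac{1}{2} = \frac{s}{2}$)
$b{\left(H \right)} = \left(6 + H\right) \left(- \frac{5}{2} + H\right)$ ($b{\left(H \right)} = \left(H + 3 \cdot 2\right) \left(H + \frac{1}{2} \left(-5\right)\right) = \left(H + 6\right) \left(H - \frac{5}{2}\right) = \left(6 + H\right) \left(- \frac{5}{2} + H\right)$)
$\left(x{\left(b{\left(-3 \right)} \right)} + 763\right) + 3931 = \left(-26 + 763\right) + 3931 = 737 + 3931 = 4668$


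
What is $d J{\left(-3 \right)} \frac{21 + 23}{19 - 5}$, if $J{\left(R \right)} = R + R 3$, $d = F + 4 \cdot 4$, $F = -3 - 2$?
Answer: $- \frac{2904}{7} \approx -414.86$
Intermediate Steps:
$F = -5$
$d = 11$ ($d = -5 + 4 \cdot 4 = -5 + 16 = 11$)
$J{\left(R \right)} = 4 R$ ($J{\left(R \right)} = R + 3 R = 4 R$)
$d J{\left(-3 \right)} \frac{21 + 23}{19 - 5} = 11 \cdot 4 \left(-3\right) \frac{21 + 23}{19 - 5} = 11 \left(-12\right) \frac{44}{14} = - 132 \cdot 44 \cdot \frac{1}{14} = \left(-132\right) \frac{22}{7} = - \frac{2904}{7}$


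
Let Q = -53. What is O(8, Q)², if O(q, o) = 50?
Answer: 2500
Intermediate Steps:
O(8, Q)² = 50² = 2500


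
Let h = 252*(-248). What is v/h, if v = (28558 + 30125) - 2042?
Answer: -56641/62496 ≈ -0.90631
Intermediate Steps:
v = 56641 (v = 58683 - 2042 = 56641)
h = -62496
v/h = 56641/(-62496) = 56641*(-1/62496) = -56641/62496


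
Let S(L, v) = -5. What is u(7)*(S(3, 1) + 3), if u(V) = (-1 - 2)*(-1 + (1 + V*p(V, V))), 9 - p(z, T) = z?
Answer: 84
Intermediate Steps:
p(z, T) = 9 - z
u(V) = -3*V*(9 - V) (u(V) = (-1 - 2)*(-1 + (1 + V*(9 - V))) = -3*V*(9 - V))
u(7)*(S(3, 1) + 3) = (3*7*(-9 + 7))*(-5 + 3) = (3*7*(-2))*(-2) = -42*(-2) = 84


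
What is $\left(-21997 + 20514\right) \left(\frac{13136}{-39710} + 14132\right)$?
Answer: $- \frac{416106505036}{19855} \approx -2.0957 \cdot 10^{7}$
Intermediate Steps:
$\left(-21997 + 20514\right) \left(\frac{13136}{-39710} + 14132\right) = - 1483 \left(13136 \left(- \frac{1}{39710}\right) + 14132\right) = - 1483 \left(- \frac{6568}{19855} + 14132\right) = \left(-1483\right) \frac{280584292}{19855} = - \frac{416106505036}{19855}$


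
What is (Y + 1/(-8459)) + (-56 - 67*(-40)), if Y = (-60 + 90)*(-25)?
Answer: 15852165/8459 ≈ 1874.0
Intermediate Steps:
Y = -750 (Y = 30*(-25) = -750)
(Y + 1/(-8459)) + (-56 - 67*(-40)) = (-750 + 1/(-8459)) + (-56 - 67*(-40)) = (-750 - 1/8459) + (-56 + 2680) = -6344251/8459 + 2624 = 15852165/8459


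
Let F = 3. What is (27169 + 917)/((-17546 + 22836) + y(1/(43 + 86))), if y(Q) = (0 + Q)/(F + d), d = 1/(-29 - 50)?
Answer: 855050184/161048839 ≈ 5.3093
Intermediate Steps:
d = -1/79 (d = 1/(-79) = -1/79 ≈ -0.012658)
y(Q) = 79*Q/236 (y(Q) = (0 + Q)/(3 - 1/79) = Q/(236/79) = Q*(79/236) = 79*Q/236)
(27169 + 917)/((-17546 + 22836) + y(1/(43 + 86))) = (27169 + 917)/((-17546 + 22836) + 79/(236*(43 + 86))) = 28086/(5290 + (79/236)/129) = 28086/(5290 + (79/236)*(1/129)) = 28086/(5290 + 79/30444) = 28086/(161048839/30444) = 28086*(30444/161048839) = 855050184/161048839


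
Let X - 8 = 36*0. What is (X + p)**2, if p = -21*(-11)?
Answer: 57121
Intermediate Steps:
X = 8 (X = 8 + 36*0 = 8 + 0 = 8)
p = 231
(X + p)**2 = (8 + 231)**2 = 239**2 = 57121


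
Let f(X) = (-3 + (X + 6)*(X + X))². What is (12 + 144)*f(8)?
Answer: 7619196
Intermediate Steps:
f(X) = (-3 + 2*X*(6 + X))² (f(X) = (-3 + (6 + X)*(2*X))² = (-3 + 2*X*(6 + X))²)
(12 + 144)*f(8) = (12 + 144)*(-3 + 2*8² + 12*8)² = 156*(-3 + 2*64 + 96)² = 156*(-3 + 128 + 96)² = 156*221² = 156*48841 = 7619196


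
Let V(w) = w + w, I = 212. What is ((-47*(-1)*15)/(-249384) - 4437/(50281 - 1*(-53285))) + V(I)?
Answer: 608320371501/1434872408 ≈ 423.95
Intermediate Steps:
V(w) = 2*w
((-47*(-1)*15)/(-249384) - 4437/(50281 - 1*(-53285))) + V(I) = ((-47*(-1)*15)/(-249384) - 4437/(50281 - 1*(-53285))) + 2*212 = ((47*15)*(-1/249384) - 4437/(50281 + 53285)) + 424 = (705*(-1/249384) - 4437/103566) + 424 = (-235/83128 - 4437*1/103566) + 424 = (-235/83128 - 1479/34522) + 424 = -65529491/1434872408 + 424 = 608320371501/1434872408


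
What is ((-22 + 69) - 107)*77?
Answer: -4620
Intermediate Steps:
((-22 + 69) - 107)*77 = (47 - 107)*77 = -60*77 = -4620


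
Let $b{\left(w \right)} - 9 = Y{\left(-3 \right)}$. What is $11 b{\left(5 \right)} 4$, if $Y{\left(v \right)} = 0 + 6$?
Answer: $660$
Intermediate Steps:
$Y{\left(v \right)} = 6$
$b{\left(w \right)} = 15$ ($b{\left(w \right)} = 9 + 6 = 15$)
$11 b{\left(5 \right)} 4 = 11 \cdot 15 \cdot 4 = 165 \cdot 4 = 660$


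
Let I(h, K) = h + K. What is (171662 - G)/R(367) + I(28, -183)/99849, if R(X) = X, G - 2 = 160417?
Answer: 1122545422/36644583 ≈ 30.633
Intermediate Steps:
G = 160419 (G = 2 + 160417 = 160419)
I(h, K) = K + h
(171662 - G)/R(367) + I(28, -183)/99849 = (171662 - 1*160419)/367 + (-183 + 28)/99849 = (171662 - 160419)*(1/367) - 155*1/99849 = 11243*(1/367) - 155/99849 = 11243/367 - 155/99849 = 1122545422/36644583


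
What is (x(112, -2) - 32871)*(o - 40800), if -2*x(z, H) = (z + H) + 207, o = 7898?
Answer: 1086736609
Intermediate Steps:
x(z, H) = -207/2 - H/2 - z/2 (x(z, H) = -((z + H) + 207)/2 = -((H + z) + 207)/2 = -(207 + H + z)/2 = -207/2 - H/2 - z/2)
(x(112, -2) - 32871)*(o - 40800) = ((-207/2 - ½*(-2) - ½*112) - 32871)*(7898 - 40800) = ((-207/2 + 1 - 56) - 32871)*(-32902) = (-317/2 - 32871)*(-32902) = -66059/2*(-32902) = 1086736609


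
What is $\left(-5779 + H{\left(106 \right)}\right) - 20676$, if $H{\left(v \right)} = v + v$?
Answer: $-26243$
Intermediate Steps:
$H{\left(v \right)} = 2 v$
$\left(-5779 + H{\left(106 \right)}\right) - 20676 = \left(-5779 + 2 \cdot 106\right) - 20676 = \left(-5779 + 212\right) - 20676 = -5567 - 20676 = -26243$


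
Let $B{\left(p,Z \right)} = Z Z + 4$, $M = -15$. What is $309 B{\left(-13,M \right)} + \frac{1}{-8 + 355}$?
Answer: $\frac{24554068}{347} \approx 70761.0$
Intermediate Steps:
$B{\left(p,Z \right)} = 4 + Z^{2}$ ($B{\left(p,Z \right)} = Z^{2} + 4 = 4 + Z^{2}$)
$309 B{\left(-13,M \right)} + \frac{1}{-8 + 355} = 309 \left(4 + \left(-15\right)^{2}\right) + \frac{1}{-8 + 355} = 309 \left(4 + 225\right) + \frac{1}{347} = 309 \cdot 229 + \frac{1}{347} = 70761 + \frac{1}{347} = \frac{24554068}{347}$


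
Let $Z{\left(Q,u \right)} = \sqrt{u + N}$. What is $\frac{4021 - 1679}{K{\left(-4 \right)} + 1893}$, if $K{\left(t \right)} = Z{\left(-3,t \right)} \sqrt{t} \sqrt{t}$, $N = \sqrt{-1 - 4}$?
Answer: $\frac{2342}{1893 - 4 \sqrt{-4 + i \sqrt{5}}} \approx 1.2386 + 0.0054278 i$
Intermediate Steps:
$N = i \sqrt{5}$ ($N = \sqrt{-5} = i \sqrt{5} \approx 2.2361 i$)
$Z{\left(Q,u \right)} = \sqrt{u + i \sqrt{5}}$
$K{\left(t \right)} = t \sqrt{t + i \sqrt{5}}$ ($K{\left(t \right)} = \sqrt{t + i \sqrt{5}} \sqrt{t} \sqrt{t} = \sqrt{t} \sqrt{t + i \sqrt{5}} \sqrt{t} = t \sqrt{t + i \sqrt{5}}$)
$\frac{4021 - 1679}{K{\left(-4 \right)} + 1893} = \frac{4021 - 1679}{- 4 \sqrt{-4 + i \sqrt{5}} + 1893} = \frac{2342}{1893 - 4 \sqrt{-4 + i \sqrt{5}}}$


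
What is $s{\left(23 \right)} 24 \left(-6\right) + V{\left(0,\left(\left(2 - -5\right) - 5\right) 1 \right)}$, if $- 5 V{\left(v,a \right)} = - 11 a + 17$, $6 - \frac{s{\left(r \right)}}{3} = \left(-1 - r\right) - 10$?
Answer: $-17279$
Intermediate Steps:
$s{\left(r \right)} = 51 + 3 r$ ($s{\left(r \right)} = 18 - 3 \left(\left(-1 - r\right) - 10\right) = 18 - 3 \left(-11 - r\right) = 18 + \left(33 + 3 r\right) = 51 + 3 r$)
$V{\left(v,a \right)} = - \frac{17}{5} + \frac{11 a}{5}$ ($V{\left(v,a \right)} = - \frac{- 11 a + 17}{5} = - \frac{17 - 11 a}{5} = - \frac{17}{5} + \frac{11 a}{5}$)
$s{\left(23 \right)} 24 \left(-6\right) + V{\left(0,\left(\left(2 - -5\right) - 5\right) 1 \right)} = \left(51 + 3 \cdot 23\right) 24 \left(-6\right) - \left(\frac{17}{5} - \frac{11 \left(\left(2 - -5\right) - 5\right) 1}{5}\right) = \left(51 + 69\right) \left(-144\right) - \left(\frac{17}{5} - \frac{11 \left(\left(2 + 5\right) - 5\right) 1}{5}\right) = 120 \left(-144\right) - \left(\frac{17}{5} - \frac{11 \left(7 - 5\right) 1}{5}\right) = -17280 - \left(\frac{17}{5} - \frac{11 \cdot 2 \cdot 1}{5}\right) = -17280 + \left(- \frac{17}{5} + \frac{11}{5} \cdot 2\right) = -17280 + \left(- \frac{17}{5} + \frac{22}{5}\right) = -17280 + 1 = -17279$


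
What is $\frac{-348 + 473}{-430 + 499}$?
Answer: $\frac{125}{69} \approx 1.8116$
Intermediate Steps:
$\frac{-348 + 473}{-430 + 499} = \frac{125}{69}$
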